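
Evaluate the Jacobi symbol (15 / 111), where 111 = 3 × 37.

0

Reciprocity: 15 ≡ 3 and 111 ≡ 3 (mod 4), so (15/111) = −(111/15).
Reduce top mod 15: now compute (6/15).
Pull out 2: since 15 ≡ 7 (mod 8), (2/15) = +1.
Reciprocity: 3 ≡ 3 and 15 ≡ 3 (mod 4), so (3/15) = −(15/3).
Reduce top mod 3: now compute (0/3).
Top reduces to 0: gcd > 1, so the symbol is 0.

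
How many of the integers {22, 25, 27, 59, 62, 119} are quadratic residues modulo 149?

(22/149) = +1 → QR.
(25/149) = +1 → QR.
(27/149) = -1 → non-residue.
(59/149) = -1 → non-residue.
(62/149) = -1 → non-residue.
(119/149) = +1 → QR.
Total quadratic residues among the 6: 3.

3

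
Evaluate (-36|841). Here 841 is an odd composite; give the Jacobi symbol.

1

First reduce: -36 ≡ 805 (mod 841).
Reciprocity: 805 ≡ 1 and 841 ≡ 1 (mod 4), so (805/841) = +(841/805).
Reduce top mod 805: now compute (36/805).
Pull out 2^2: since 805 ≡ 5 (mod 8), (2/805) = -1, so (2/805)^2 = +1.
Reciprocity: 9 ≡ 1 and 805 ≡ 1 (mod 4), so (9/805) = +(805/9).
Reduce top mod 9: now compute (4/9).
Pull out 2^2: since 9 ≡ 1 (mod 8), (2/9) = +1, so (2/9)^2 = +1.
Reached (1/9) = 1. Collecting the sign flips along the way, the symbol is +1.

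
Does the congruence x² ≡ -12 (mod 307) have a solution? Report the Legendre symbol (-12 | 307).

1

First reduce: -12 ≡ 295 (mod 307).
Reciprocity: 295 ≡ 3 and 307 ≡ 3 (mod 4), so (295/307) = −(307/295).
Reduce top mod 295: now compute (12/295).
Pull out 2^2: since 295 ≡ 7 (mod 8), (2/295) = +1, so (2/295)^2 = +1.
Reciprocity: 3 ≡ 3 and 295 ≡ 3 (mod 4), so (3/295) = −(295/3).
Reduce top mod 3: now compute (1/3).
Reached (1/3) = 1. Collecting the sign flips along the way, the symbol is +1.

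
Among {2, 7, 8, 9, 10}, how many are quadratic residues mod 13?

(2/13) = -1 → non-residue.
(7/13) = -1 → non-residue.
(8/13) = -1 → non-residue.
(9/13) = +1 → QR.
(10/13) = +1 → QR.
Total quadratic residues among the 5: 2.

2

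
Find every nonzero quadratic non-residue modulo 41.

Square k = 1,…,20 (k and 41−k give the same square):
1²=1, 2²=4, 3²=9, 4²=16, 5²=25, 6²=36, 7²≡8, 8²≡23, 9²≡40, 10²≡18, 11²≡39, 12²≡21, 13²≡5, 14²≡32, 15²≡20, 16²≡10, 17²≡2, 18²≡37, 19²≡33, 20²≡31 (mod 41).
The residues are {1, 2, 4, 5, 8, 9, 10, 16, 18, 20, 21, 23, 25, 31, 32, 33, 36, 37, 39, 40}; the non-residues are the remaining 20 nonzero classes.

3,6,7,11,12,13,14,15,17,19,22,24,26,27,28,29,30,34,35,38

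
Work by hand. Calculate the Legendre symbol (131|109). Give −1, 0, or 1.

1

First reduce: 131 ≡ 22 (mod 109).
Pull out 2: since 109 ≡ 5 (mod 8), (2/109) = -1.
Reciprocity: 11 ≡ 3 and 109 ≡ 1 (mod 4), so (11/109) = +(109/11).
Reduce top mod 11: now compute (10/11).
Pull out 2: since 11 ≡ 3 (mod 8), (2/11) = -1.
Reciprocity: 5 ≡ 1 and 11 ≡ 3 (mod 4), so (5/11) = +(11/5).
Reduce top mod 5: now compute (1/5).
Reached (1/5) = 1. Collecting the sign flips along the way, the symbol is +1.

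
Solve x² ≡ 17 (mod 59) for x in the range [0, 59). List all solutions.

28, 31

Since 59 ≡ 3 (mod 4), a square root of 17 is 17^((59+1)/4) = 17^15 mod 59.
Repeated squaring: 17^2≡53, 17^4≡36, 17^8≡57 (mod 59).
17^15 = 17^(8+4+2+1) ≡ 28 (mod 59).
Check: 28² = 784 ≡ 17 (mod 59). The two roots are 28 and 31.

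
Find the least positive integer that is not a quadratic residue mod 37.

2

(2/37) = −1, so 2 is the smallest positive non-residue mod 37.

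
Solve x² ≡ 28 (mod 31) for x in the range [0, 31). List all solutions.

Since 31 ≡ 3 (mod 4), a square root of 28 is 28^((31+1)/4) = 28^8 mod 31.
Repeated squaring: 28^2≡9, 28^4≡19, 28^8≡20 (mod 31).
28^8 = 28^(8) ≡ 20 (mod 31).
Check: 20² = 400 ≡ 28 (mod 31). The two roots are 11 and 20.

11, 20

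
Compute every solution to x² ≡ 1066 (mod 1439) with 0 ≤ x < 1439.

248, 1191

Since 1439 ≡ 3 (mod 4), a square root of 1066 is 1066^((1439+1)/4) = 1066^360 mod 1439.
Repeated squaring: 1066^2≡985, 1066^4≡339, 1066^8≡1240, 1066^16≡748, 1066^32≡1172, 1066^64≡778, 1066^128≡904, 1066^256≡1303 (mod 1439).
1066^360 = 1066^(256+64+32+8) ≡ 248 (mod 1439).
Check: 248² = 61504 ≡ 1066 (mod 1439). The two roots are 248 and 1191.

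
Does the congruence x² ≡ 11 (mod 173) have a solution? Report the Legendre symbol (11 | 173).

Reciprocity: 11 ≡ 3 and 173 ≡ 1 (mod 4), so (11/173) = +(173/11).
Reduce top mod 11: now compute (8/11).
Pull out 2^3: since 11 ≡ 3 (mod 8), (2/11) = -1, so (2/11)^3 = -1.
Reached (1/11) = 1. Collecting the sign flips along the way, the symbol is -1.

-1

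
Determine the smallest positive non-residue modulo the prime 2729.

(2/2729) = +1, so 2 is a residue.
(3/2729) = −1, so 3 is the smallest positive non-residue mod 2729.

3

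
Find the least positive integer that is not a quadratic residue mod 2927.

(2/2927) = +1, so 2 is a residue.
(3/2927) = +1, so 3 is a residue.
(4/2927) = +1, so 4 is a residue.
(5/2927) = −1, so 5 is the smallest positive non-residue mod 2927.

5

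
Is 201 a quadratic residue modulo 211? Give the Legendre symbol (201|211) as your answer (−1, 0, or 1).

1

Reciprocity: 201 ≡ 1 and 211 ≡ 3 (mod 4), so (201/211) = +(211/201).
Reduce top mod 201: now compute (10/201).
Pull out 2: since 201 ≡ 1 (mod 8), (2/201) = +1.
Reciprocity: 5 ≡ 1 and 201 ≡ 1 (mod 4), so (5/201) = +(201/5).
Reduce top mod 5: now compute (1/5).
Reached (1/5) = 1. Collecting the sign flips along the way, the symbol is +1.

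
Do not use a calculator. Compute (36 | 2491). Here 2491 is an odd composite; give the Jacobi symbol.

Pull out 2^2: since 2491 ≡ 3 (mod 8), (2/2491) = -1, so (2/2491)^2 = +1.
Reciprocity: 9 ≡ 1 and 2491 ≡ 3 (mod 4), so (9/2491) = +(2491/9).
Reduce top mod 9: now compute (7/9).
Reciprocity: 7 ≡ 3 and 9 ≡ 1 (mod 4), so (7/9) = +(9/7).
Reduce top mod 7: now compute (2/7).
Pull out 2: since 7 ≡ 7 (mod 8), (2/7) = +1.
Reached (1/7) = 1. Collecting the sign flips along the way, the symbol is +1.

1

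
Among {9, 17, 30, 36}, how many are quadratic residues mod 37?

3

(9/37) = +1 → QR.
(17/37) = -1 → non-residue.
(30/37) = +1 → QR.
(36/37) = +1 → QR.
Total quadratic residues among the 4: 3.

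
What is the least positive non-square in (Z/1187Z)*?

2

(2/1187) = −1, so 2 is the smallest positive non-residue mod 1187.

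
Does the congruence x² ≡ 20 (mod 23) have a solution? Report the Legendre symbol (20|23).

Euler's criterion: (20/23) ≡ 20^11 (mod 23).
20^2 ≡ 9 (mod 23)
20^4 ≡ 12 (mod 23)
20^8 ≡ 6 (mod 23)
20^11 = 20^(8+2+1) ≡ 22 (mod 23).
Result is 22 ≡ −1, so (20/23) = −1.

-1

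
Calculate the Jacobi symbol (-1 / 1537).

1

First reduce: -1 ≡ 1536 (mod 1537).
Pull out 2^9: since 1537 ≡ 1 (mod 8), (2/1537) = +1, so (2/1537)^9 = +1.
Reciprocity: 3 ≡ 3 and 1537 ≡ 1 (mod 4), so (3/1537) = +(1537/3).
Reduce top mod 3: now compute (1/3).
Reached (1/3) = 1. Collecting the sign flips along the way, the symbol is +1.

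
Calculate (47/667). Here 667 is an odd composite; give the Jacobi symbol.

-1

Reciprocity: 47 ≡ 3 and 667 ≡ 3 (mod 4), so (47/667) = −(667/47).
Reduce top mod 47: now compute (9/47).
Reciprocity: 9 ≡ 1 and 47 ≡ 3 (mod 4), so (9/47) = +(47/9).
Reduce top mod 9: now compute (2/9).
Pull out 2: since 9 ≡ 1 (mod 8), (2/9) = +1.
Reached (1/9) = 1. Collecting the sign flips along the way, the symbol is -1.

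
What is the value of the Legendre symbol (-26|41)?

First reduce: -26 ≡ 15 (mod 41).
Reciprocity: 15 ≡ 3 and 41 ≡ 1 (mod 4), so (15/41) = +(41/15).
Reduce top mod 15: now compute (11/15).
Reciprocity: 11 ≡ 3 and 15 ≡ 3 (mod 4), so (11/15) = −(15/11).
Reduce top mod 11: now compute (4/11).
Pull out 2^2: since 11 ≡ 3 (mod 8), (2/11) = -1, so (2/11)^2 = +1.
Reached (1/11) = 1. Collecting the sign flips along the way, the symbol is -1.

-1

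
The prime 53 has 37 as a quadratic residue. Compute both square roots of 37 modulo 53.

14, 39

53 ≡ 1 (mod 4), so we find a root by search.
Trying successive values, 14² = 196 ≡ 37 (mod 53). The other root is 53 − 14 = 39.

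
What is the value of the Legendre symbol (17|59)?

1

Euler's criterion: (17/59) ≡ 17^29 (mod 59).
17^2 ≡ 53 (mod 59)
17^4 ≡ 36 (mod 59)
17^8 ≡ 57 (mod 59)
17^16 ≡ 4 (mod 59)
17^29 = 17^(16+8+4+1) ≡ 1 (mod 59).
Result is 1, so (17/59) = 1.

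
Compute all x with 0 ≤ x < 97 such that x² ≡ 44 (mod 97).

97 ≡ 1 (mod 4), so we find a root by search.
Trying successive values, 23² = 529 ≡ 44 (mod 97). The other root is 97 − 23 = 74.

23, 74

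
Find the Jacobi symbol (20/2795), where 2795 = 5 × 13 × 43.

0

Pull out 2^2: since 2795 ≡ 3 (mod 8), (2/2795) = -1, so (2/2795)^2 = +1.
Reciprocity: 5 ≡ 1 and 2795 ≡ 3 (mod 4), so (5/2795) = +(2795/5).
Reduce top mod 5: now compute (0/5).
Top reduces to 0: gcd > 1, so the symbol is 0.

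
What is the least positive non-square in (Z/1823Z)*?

5

(2/1823) = +1, so 2 is a residue.
(3/1823) = +1, so 3 is a residue.
(4/1823) = +1, so 4 is a residue.
(5/1823) = −1, so 5 is the smallest positive non-residue mod 1823.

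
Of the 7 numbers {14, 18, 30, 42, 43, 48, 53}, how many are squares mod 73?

(14/73) = -1 → non-residue.
(18/73) = +1 → QR.
(30/73) = -1 → non-residue.
(42/73) = -1 → non-residue.
(43/73) = -1 → non-residue.
(48/73) = +1 → QR.
(53/73) = -1 → non-residue.
Total quadratic residues among the 7: 2.

2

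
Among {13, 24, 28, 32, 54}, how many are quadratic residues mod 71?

3

(13/71) = -1 → non-residue.
(24/71) = +1 → QR.
(28/71) = -1 → non-residue.
(32/71) = +1 → QR.
(54/71) = +1 → QR.
Total quadratic residues among the 5: 3.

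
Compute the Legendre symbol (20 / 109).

Euler's criterion: (20/109) ≡ 20^54 (mod 109).
20^2 ≡ 73 (mod 109)
20^4 ≡ 97 (mod 109)
20^8 ≡ 35 (mod 109)
20^16 ≡ 26 (mod 109)
20^32 ≡ 22 (mod 109)
20^54 = 20^(32+16+4+2) ≡ 1 (mod 109).
Result is 1, so (20/109) = 1.

1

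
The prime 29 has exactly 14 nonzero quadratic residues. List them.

Square k = 1,…,14 (k and 29−k give the same square):
1²=1, 2²=4, 3²=9, 4²=16, 5²=25, 6²≡7, 7²≡20, 8²≡6, 9²≡23, 10²≡13, 11²≡5, 12²≡28, 13²≡24, 14²≡22 (mod 29).
So the quadratic residues mod 29 are {1, 4, 5, 6, 7, 9, 13, 16, 20, 22, 23, 24, 25, 28}.

1,4,5,6,7,9,13,16,20,22,23,24,25,28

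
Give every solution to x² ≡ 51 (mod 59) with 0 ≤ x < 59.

Since 59 ≡ 3 (mod 4), a square root of 51 is 51^((59+1)/4) = 51^15 mod 59.
Repeated squaring: 51^2≡5, 51^4≡25, 51^8≡35 (mod 59).
51^15 = 51^(8+4+2+1) ≡ 46 (mod 59).
Check: 46² = 2116 ≡ 51 (mod 59). The two roots are 13 and 46.

13, 46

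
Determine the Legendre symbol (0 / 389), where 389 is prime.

Top reduces to 0: gcd > 1, so the symbol is 0.

0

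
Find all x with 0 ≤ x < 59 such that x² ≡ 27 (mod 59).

26, 33

Since 59 ≡ 3 (mod 4), a square root of 27 is 27^((59+1)/4) = 27^15 mod 59.
Repeated squaring: 27^2≡21, 27^4≡28, 27^8≡17 (mod 59).
27^15 = 27^(8+4+2+1) ≡ 26 (mod 59).
Check: 26² = 676 ≡ 27 (mod 59). The two roots are 26 and 33.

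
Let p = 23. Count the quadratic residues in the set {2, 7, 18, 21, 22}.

(2/23) = +1 → QR.
(7/23) = -1 → non-residue.
(18/23) = +1 → QR.
(21/23) = -1 → non-residue.
(22/23) = -1 → non-residue.
Total quadratic residues among the 5: 2.

2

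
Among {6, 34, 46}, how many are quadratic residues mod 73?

(6/73) = +1 → QR.
(34/73) = -1 → non-residue.
(46/73) = +1 → QR.
Total quadratic residues among the 3: 2.

2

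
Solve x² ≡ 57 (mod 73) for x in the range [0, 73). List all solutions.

35, 38

73 ≡ 1 (mod 4), so we find a root by search.
Trying successive values, 35² = 1225 ≡ 57 (mod 73). The other root is 73 − 35 = 38.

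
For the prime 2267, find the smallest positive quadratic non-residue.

2

(2/2267) = −1, so 2 is the smallest positive non-residue mod 2267.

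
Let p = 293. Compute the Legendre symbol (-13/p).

Euler's criterion: (-13/293) ≡ 280^146 (mod 293).
280^2 ≡ 169 (mod 293)
280^4 ≡ 140 (mod 293)
280^8 ≡ 262 (mod 293)
280^16 ≡ 82 (mod 293)
280^32 ≡ 278 (mod 293)
280^64 ≡ 225 (mod 293)
280^128 ≡ 229 (mod 293)
280^146 = 280^(128+16+2) ≡ 292 (mod 293).
Result is 292 ≡ −1, so (-13/293) = −1.

-1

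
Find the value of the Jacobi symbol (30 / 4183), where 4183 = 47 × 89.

1

Pull out 2: since 4183 ≡ 7 (mod 8), (2/4183) = +1.
Reciprocity: 15 ≡ 3 and 4183 ≡ 3 (mod 4), so (15/4183) = −(4183/15).
Reduce top mod 15: now compute (13/15).
Reciprocity: 13 ≡ 1 and 15 ≡ 3 (mod 4), so (13/15) = +(15/13).
Reduce top mod 13: now compute (2/13).
Pull out 2: since 13 ≡ 5 (mod 8), (2/13) = -1.
Reached (1/13) = 1. Collecting the sign flips along the way, the symbol is +1.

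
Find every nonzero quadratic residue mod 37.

Square k = 1,…,18 (k and 37−k give the same square):
1²=1, 2²=4, 3²=9, 4²=16, 5²=25, 6²=36, 7²≡12, 8²≡27, 9²≡7, 10²≡26, 11²≡10, 12²≡33, 13²≡21, 14²≡11, 15²≡3, 16²≡34, 17²≡30, 18²≡28 (mod 37).
So the quadratic residues mod 37 are {1, 3, 4, 7, 9, 10, 11, 12, 16, 21, 25, 26, 27, 28, 30, 33, 34, 36}.

1 3 4 7 9 10 11 12 16 21 25 26 27 28 30 33 34 36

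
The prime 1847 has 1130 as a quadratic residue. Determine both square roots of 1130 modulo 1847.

140, 1707

Since 1847 ≡ 3 (mod 4), a square root of 1130 is 1130^((1847+1)/4) = 1130^462 mod 1847.
Repeated squaring: 1130^2≡623, 1130^4≡259, 1130^8≡589, 1130^16≡1532, 1130^32≡1334, 1130^64≡895, 1130^128≡1274, 1130^256≡1410 (mod 1847).
1130^462 = 1130^(256+128+64+8+4+2) ≡ 1707 (mod 1847).
Check: 1707² = 2913849 ≡ 1130 (mod 1847). The two roots are 140 and 1707.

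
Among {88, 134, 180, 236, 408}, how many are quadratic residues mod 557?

(88/557) = +1 → QR.
(134/557) = -1 → non-residue.
(180/557) = -1 → non-residue.
(236/557) = +1 → QR.
(408/557) = +1 → QR.
Total quadratic residues among the 5: 3.

3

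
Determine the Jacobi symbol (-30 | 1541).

1

First reduce: -30 ≡ 1511 (mod 1541).
Reciprocity: 1511 ≡ 3 and 1541 ≡ 1 (mod 4), so (1511/1541) = +(1541/1511).
Reduce top mod 1511: now compute (30/1511).
Pull out 2: since 1511 ≡ 7 (mod 8), (2/1511) = +1.
Reciprocity: 15 ≡ 3 and 1511 ≡ 3 (mod 4), so (15/1511) = −(1511/15).
Reduce top mod 15: now compute (11/15).
Reciprocity: 11 ≡ 3 and 15 ≡ 3 (mod 4), so (11/15) = −(15/11).
Reduce top mod 11: now compute (4/11).
Pull out 2^2: since 11 ≡ 3 (mod 8), (2/11) = -1, so (2/11)^2 = +1.
Reached (1/11) = 1. Collecting the sign flips along the way, the symbol is +1.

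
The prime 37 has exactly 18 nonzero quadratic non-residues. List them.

Square k = 1,…,18 (k and 37−k give the same square):
1²=1, 2²=4, 3²=9, 4²=16, 5²=25, 6²=36, 7²≡12, 8²≡27, 9²≡7, 10²≡26, 11²≡10, 12²≡33, 13²≡21, 14²≡11, 15²≡3, 16²≡34, 17²≡30, 18²≡28 (mod 37).
The residues are {1, 3, 4, 7, 9, 10, 11, 12, 16, 21, 25, 26, 27, 28, 30, 33, 34, 36}; the non-residues are the remaining 18 nonzero classes.

2 5 6 8 13 14 15 17 18 19 20 22 23 24 29 31 32 35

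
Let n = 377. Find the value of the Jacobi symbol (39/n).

Reciprocity: 39 ≡ 3 and 377 ≡ 1 (mod 4), so (39/377) = +(377/39).
Reduce top mod 39: now compute (26/39).
Pull out 2: since 39 ≡ 7 (mod 8), (2/39) = +1.
Reciprocity: 13 ≡ 1 and 39 ≡ 3 (mod 4), so (13/39) = +(39/13).
Reduce top mod 13: now compute (0/13).
Top reduces to 0: gcd > 1, so the symbol is 0.

0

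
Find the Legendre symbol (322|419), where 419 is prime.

Pull out 2: since 419 ≡ 3 (mod 8), (2/419) = -1.
Reciprocity: 161 ≡ 1 and 419 ≡ 3 (mod 4), so (161/419) = +(419/161).
Reduce top mod 161: now compute (97/161).
Reciprocity: 97 ≡ 1 and 161 ≡ 1 (mod 4), so (97/161) = +(161/97).
Reduce top mod 97: now compute (64/97).
Pull out 2^6: since 97 ≡ 1 (mod 8), (2/97) = +1, so (2/97)^6 = +1.
Reached (1/97) = 1. Collecting the sign flips along the way, the symbol is -1.

-1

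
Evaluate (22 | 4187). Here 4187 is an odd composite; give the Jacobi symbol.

Pull out 2: since 4187 ≡ 3 (mod 8), (2/4187) = -1.
Reciprocity: 11 ≡ 3 and 4187 ≡ 3 (mod 4), so (11/4187) = −(4187/11).
Reduce top mod 11: now compute (7/11).
Reciprocity: 7 ≡ 3 and 11 ≡ 3 (mod 4), so (7/11) = −(11/7).
Reduce top mod 7: now compute (4/7).
Pull out 2^2: since 7 ≡ 7 (mod 8), (2/7) = +1, so (2/7)^2 = +1.
Reached (1/7) = 1. Collecting the sign flips along the way, the symbol is -1.

-1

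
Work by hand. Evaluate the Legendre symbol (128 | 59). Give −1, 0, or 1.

Euler's criterion: (128/59) ≡ 10^29 (mod 59).
10^2 ≡ 41 (mod 59)
10^4 ≡ 29 (mod 59)
10^8 ≡ 15 (mod 59)
10^16 ≡ 48 (mod 59)
10^29 = 10^(16+8+4+1) ≡ 58 (mod 59).
Result is 58 ≡ −1, so (128/59) = −1.

-1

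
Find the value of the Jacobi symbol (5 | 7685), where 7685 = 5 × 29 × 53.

0

Reciprocity: 5 ≡ 1 and 7685 ≡ 1 (mod 4), so (5/7685) = +(7685/5).
Reduce top mod 5: now compute (0/5).
Top reduces to 0: gcd > 1, so the symbol is 0.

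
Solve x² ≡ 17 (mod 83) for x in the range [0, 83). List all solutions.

Since 83 ≡ 3 (mod 4), a square root of 17 is 17^((83+1)/4) = 17^21 mod 83.
Repeated squaring: 17^2≡40, 17^4≡23, 17^8≡31, 17^16≡48 (mod 83).
17^21 = 17^(16+4+1) ≡ 10 (mod 83).
Check: 10² = 100 ≡ 17 (mod 83). The two roots are 10 and 73.

10, 73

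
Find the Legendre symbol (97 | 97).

First reduce: 97 ≡ 0 (mod 97).
Top reduces to 0: gcd > 1, so the symbol is 0.

0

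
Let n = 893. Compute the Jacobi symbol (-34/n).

First reduce: -34 ≡ 859 (mod 893).
Reciprocity: 859 ≡ 3 and 893 ≡ 1 (mod 4), so (859/893) = +(893/859).
Reduce top mod 859: now compute (34/859).
Pull out 2: since 859 ≡ 3 (mod 8), (2/859) = -1.
Reciprocity: 17 ≡ 1 and 859 ≡ 3 (mod 4), so (17/859) = +(859/17).
Reduce top mod 17: now compute (9/17).
Reciprocity: 9 ≡ 1 and 17 ≡ 1 (mod 4), so (9/17) = +(17/9).
Reduce top mod 9: now compute (8/9).
Pull out 2^3: since 9 ≡ 1 (mod 8), (2/9) = +1, so (2/9)^3 = +1.
Reached (1/9) = 1. Collecting the sign flips along the way, the symbol is -1.

-1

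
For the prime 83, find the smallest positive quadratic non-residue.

2

(2/83) = −1, so 2 is the smallest positive non-residue mod 83.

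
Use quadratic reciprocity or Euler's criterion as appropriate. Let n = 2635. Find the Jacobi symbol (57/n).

-1

Reciprocity: 57 ≡ 1 and 2635 ≡ 3 (mod 4), so (57/2635) = +(2635/57).
Reduce top mod 57: now compute (13/57).
Reciprocity: 13 ≡ 1 and 57 ≡ 1 (mod 4), so (13/57) = +(57/13).
Reduce top mod 13: now compute (5/13).
Reciprocity: 5 ≡ 1 and 13 ≡ 1 (mod 4), so (5/13) = +(13/5).
Reduce top mod 5: now compute (3/5).
Reciprocity: 3 ≡ 3 and 5 ≡ 1 (mod 4), so (3/5) = +(5/3).
Reduce top mod 3: now compute (2/3).
Pull out 2: since 3 ≡ 3 (mod 8), (2/3) = -1.
Reached (1/3) = 1. Collecting the sign flips along the way, the symbol is -1.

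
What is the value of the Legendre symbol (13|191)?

Reciprocity: 13 ≡ 1 and 191 ≡ 3 (mod 4), so (13/191) = +(191/13).
Reduce top mod 13: now compute (9/13).
Reciprocity: 9 ≡ 1 and 13 ≡ 1 (mod 4), so (9/13) = +(13/9).
Reduce top mod 9: now compute (4/9).
Pull out 2^2: since 9 ≡ 1 (mod 8), (2/9) = +1, so (2/9)^2 = +1.
Reached (1/9) = 1. Collecting the sign flips along the way, the symbol is +1.

1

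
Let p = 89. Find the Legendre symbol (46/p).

-1

Pull out 2: since 89 ≡ 1 (mod 8), (2/89) = +1.
Reciprocity: 23 ≡ 3 and 89 ≡ 1 (mod 4), so (23/89) = +(89/23).
Reduce top mod 23: now compute (20/23).
Pull out 2^2: since 23 ≡ 7 (mod 8), (2/23) = +1, so (2/23)^2 = +1.
Reciprocity: 5 ≡ 1 and 23 ≡ 3 (mod 4), so (5/23) = +(23/5).
Reduce top mod 5: now compute (3/5).
Reciprocity: 3 ≡ 3 and 5 ≡ 1 (mod 4), so (3/5) = +(5/3).
Reduce top mod 3: now compute (2/3).
Pull out 2: since 3 ≡ 3 (mod 8), (2/3) = -1.
Reached (1/3) = 1. Collecting the sign flips along the way, the symbol is -1.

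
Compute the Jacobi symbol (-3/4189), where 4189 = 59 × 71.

First reduce: -3 ≡ 4186 (mod 4189).
Pull out 2: since 4189 ≡ 5 (mod 8), (2/4189) = -1.
Reciprocity: 2093 ≡ 1 and 4189 ≡ 1 (mod 4), so (2093/4189) = +(4189/2093).
Reduce top mod 2093: now compute (3/2093).
Reciprocity: 3 ≡ 3 and 2093 ≡ 1 (mod 4), so (3/2093) = +(2093/3).
Reduce top mod 3: now compute (2/3).
Pull out 2: since 3 ≡ 3 (mod 8), (2/3) = -1.
Reached (1/3) = 1. Collecting the sign flips along the way, the symbol is +1.

1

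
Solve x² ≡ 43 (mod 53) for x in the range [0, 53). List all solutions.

53 ≡ 1 (mod 4), so we find a root by search.
Trying successive values, 19² = 361 ≡ 43 (mod 53). The other root is 53 − 19 = 34.

19, 34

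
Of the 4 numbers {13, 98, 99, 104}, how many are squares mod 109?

(13/109) = -1 → non-residue.
(98/109) = -1 → non-residue.
(99/109) = -1 → non-residue.
(104/109) = +1 → QR.
Total quadratic residues among the 4: 1.

1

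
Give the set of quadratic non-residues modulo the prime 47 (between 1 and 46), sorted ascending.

5, 10, 11, 13, 15, 19, 20, 22, 23, 26, 29, 30, 31, 33, 35, 38, 39, 40, 41, 43, 44, 45, 46

Square k = 1,…,23 (k and 47−k give the same square):
1²=1, 2²=4, 3²=9, 4²=16, 5²=25, 6²=36, 7²≡2, 8²≡17, 9²≡34, 10²≡6, 11²≡27, 12²≡3, 13²≡28, 14²≡8, 15²≡37, 16²≡21, 17²≡7, 18²≡42, 19²≡32, 20²≡24, 21²≡18, 22²≡14, 23²≡12 (mod 47).
The residues are {1, 2, 3, 4, 6, 7, 8, 9, 12, 14, 16, 17, 18, 21, 24, 25, 27, 28, 32, 34, 36, 37, 42}; the non-residues are the remaining 23 nonzero classes.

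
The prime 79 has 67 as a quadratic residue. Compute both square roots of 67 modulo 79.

Since 79 ≡ 3 (mod 4), a square root of 67 is 67^((79+1)/4) = 67^20 mod 79.
Repeated squaring: 67^2≡65, 67^4≡38, 67^8≡22, 67^16≡10 (mod 79).
67^20 = 67^(16+4) ≡ 64 (mod 79).
Check: 64² = 4096 ≡ 67 (mod 79). The two roots are 15 and 64.

15, 64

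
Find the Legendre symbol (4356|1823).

First reduce: 4356 ≡ 710 (mod 1823).
Pull out 2: since 1823 ≡ 7 (mod 8), (2/1823) = +1.
Reciprocity: 355 ≡ 3 and 1823 ≡ 3 (mod 4), so (355/1823) = −(1823/355).
Reduce top mod 355: now compute (48/355).
Pull out 2^4: since 355 ≡ 3 (mod 8), (2/355) = -1, so (2/355)^4 = +1.
Reciprocity: 3 ≡ 3 and 355 ≡ 3 (mod 4), so (3/355) = −(355/3).
Reduce top mod 3: now compute (1/3).
Reached (1/3) = 1. Collecting the sign flips along the way, the symbol is +1.

1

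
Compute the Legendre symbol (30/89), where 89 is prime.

Euler's criterion: (30/89) ≡ 30^44 (mod 89).
30^2 ≡ 10 (mod 89)
30^4 ≡ 11 (mod 89)
30^8 ≡ 32 (mod 89)
30^16 ≡ 45 (mod 89)
30^32 ≡ 67 (mod 89)
30^44 = 30^(32+8+4) ≡ 88 (mod 89).
Result is 88 ≡ −1, so (30/89) = −1.

-1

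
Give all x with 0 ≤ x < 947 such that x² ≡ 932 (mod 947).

Since 947 ≡ 3 (mod 4), a square root of 932 is 932^((947+1)/4) = 932^237 mod 947.
Repeated squaring: 932^2≡225, 932^4≡434, 932^8≡850, 932^16≡886, 932^32≡880, 932^64≡701, 932^128≡855 (mod 947).
932^237 = 932^(128+64+32+8+4+1) ≡ 224 (mod 947).
Check: 224² = 50176 ≡ 932 (mod 947). The two roots are 224 and 723.

224, 723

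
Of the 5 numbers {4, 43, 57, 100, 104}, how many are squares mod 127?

3

(4/127) = +1 → QR.
(43/127) = -1 → non-residue.
(57/127) = -1 → non-residue.
(100/127) = +1 → QR.
(104/127) = +1 → QR.
Total quadratic residues among the 5: 3.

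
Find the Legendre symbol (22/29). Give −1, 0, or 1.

1

Pull out 2: since 29 ≡ 5 (mod 8), (2/29) = -1.
Reciprocity: 11 ≡ 3 and 29 ≡ 1 (mod 4), so (11/29) = +(29/11).
Reduce top mod 11: now compute (7/11).
Reciprocity: 7 ≡ 3 and 11 ≡ 3 (mod 4), so (7/11) = −(11/7).
Reduce top mod 7: now compute (4/7).
Pull out 2^2: since 7 ≡ 7 (mod 8), (2/7) = +1, so (2/7)^2 = +1.
Reached (1/7) = 1. Collecting the sign flips along the way, the symbol is +1.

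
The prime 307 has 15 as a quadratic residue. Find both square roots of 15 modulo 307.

Since 307 ≡ 3 (mod 4), a square root of 15 is 15^((307+1)/4) = 15^77 mod 307.
Repeated squaring: 15^2≡225, 15^4≡277, 15^8≡286, 15^16≡134, 15^32≡150, 15^64≡89 (mod 307).
15^77 = 15^(64+8+4+1) ≡ 177 (mod 307).
Check: 177² = 31329 ≡ 15 (mod 307). The two roots are 130 and 177.

130, 177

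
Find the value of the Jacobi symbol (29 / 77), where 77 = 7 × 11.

Reciprocity: 29 ≡ 1 and 77 ≡ 1 (mod 4), so (29/77) = +(77/29).
Reduce top mod 29: now compute (19/29).
Reciprocity: 19 ≡ 3 and 29 ≡ 1 (mod 4), so (19/29) = +(29/19).
Reduce top mod 19: now compute (10/19).
Pull out 2: since 19 ≡ 3 (mod 8), (2/19) = -1.
Reciprocity: 5 ≡ 1 and 19 ≡ 3 (mod 4), so (5/19) = +(19/5).
Reduce top mod 5: now compute (4/5).
Pull out 2^2: since 5 ≡ 5 (mod 8), (2/5) = -1, so (2/5)^2 = +1.
Reached (1/5) = 1. Collecting the sign flips along the way, the symbol is -1.

-1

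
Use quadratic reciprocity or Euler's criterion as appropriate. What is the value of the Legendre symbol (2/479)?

Pull out 2: since 479 ≡ 7 (mod 8), (2/479) = +1.
Reached (1/479) = 1. Collecting the sign flips along the way, the symbol is +1.

1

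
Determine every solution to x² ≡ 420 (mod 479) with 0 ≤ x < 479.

Since 479 ≡ 3 (mod 4), a square root of 420 is 420^((479+1)/4) = 420^120 mod 479.
Repeated squaring: 420^2≡128, 420^4≡98, 420^8≡24, 420^16≡97, 420^32≡308, 420^64≡22 (mod 479).
420^120 = 420^(64+32+16+8) ≡ 100 (mod 479).
Check: 100² = 10000 ≡ 420 (mod 479). The two roots are 100 and 379.

100, 379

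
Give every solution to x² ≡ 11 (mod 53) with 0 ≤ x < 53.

8, 45

53 ≡ 1 (mod 4), so we find a root by search.
Trying successive values, 8² = 64 ≡ 11 (mod 53). The other root is 53 − 8 = 45.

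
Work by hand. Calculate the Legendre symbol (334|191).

First reduce: 334 ≡ 143 (mod 191).
Reciprocity: 143 ≡ 3 and 191 ≡ 3 (mod 4), so (143/191) = −(191/143).
Reduce top mod 143: now compute (48/143).
Pull out 2^4: since 143 ≡ 7 (mod 8), (2/143) = +1, so (2/143)^4 = +1.
Reciprocity: 3 ≡ 3 and 143 ≡ 3 (mod 4), so (3/143) = −(143/3).
Reduce top mod 3: now compute (2/3).
Pull out 2: since 3 ≡ 3 (mod 8), (2/3) = -1.
Reached (1/3) = 1. Collecting the sign flips along the way, the symbol is -1.

-1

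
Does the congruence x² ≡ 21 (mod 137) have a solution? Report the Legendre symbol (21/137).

-1

Reciprocity: 21 ≡ 1 and 137 ≡ 1 (mod 4), so (21/137) = +(137/21).
Reduce top mod 21: now compute (11/21).
Reciprocity: 11 ≡ 3 and 21 ≡ 1 (mod 4), so (11/21) = +(21/11).
Reduce top mod 11: now compute (10/11).
Pull out 2: since 11 ≡ 3 (mod 8), (2/11) = -1.
Reciprocity: 5 ≡ 1 and 11 ≡ 3 (mod 4), so (5/11) = +(11/5).
Reduce top mod 5: now compute (1/5).
Reached (1/5) = 1. Collecting the sign flips along the way, the symbol is -1.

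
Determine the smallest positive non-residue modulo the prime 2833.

(2/2833) = +1, so 2 is a residue.
(3/2833) = +1, so 3 is a residue.
(4/2833) = +1, so 4 is a residue.
(5/2833) = −1, so 5 is the smallest positive non-residue mod 2833.

5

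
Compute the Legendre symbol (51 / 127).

-1

Euler's criterion: (51/127) ≡ 51^63 (mod 127).
51^2 ≡ 61 (mod 127)
51^4 ≡ 38 (mod 127)
51^8 ≡ 47 (mod 127)
51^16 ≡ 50 (mod 127)
51^32 ≡ 87 (mod 127)
51^63 = 51^(32+16+8+4+2+1) ≡ 126 (mod 127).
Result is 126 ≡ −1, so (51/127) = −1.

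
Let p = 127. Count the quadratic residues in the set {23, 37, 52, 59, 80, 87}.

(23/127) = -1 → non-residue.
(37/127) = +1 → QR.
(52/127) = +1 → QR.
(59/127) = -1 → non-residue.
(80/127) = -1 → non-residue.
(87/127) = +1 → QR.
Total quadratic residues among the 6: 3.

3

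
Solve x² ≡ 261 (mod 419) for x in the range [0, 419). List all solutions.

197, 222

Since 419 ≡ 3 (mod 4), a square root of 261 is 261^((419+1)/4) = 261^105 mod 419.
Repeated squaring: 261^2≡243, 261^4≡389, 261^8≡62, 261^16≡73, 261^32≡301, 261^64≡97 (mod 419).
261^105 = 261^(64+32+8+1) ≡ 197 (mod 419).
Check: 197² = 38809 ≡ 261 (mod 419). The two roots are 197 and 222.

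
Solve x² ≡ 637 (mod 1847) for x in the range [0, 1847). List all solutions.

151, 1696

Since 1847 ≡ 3 (mod 4), a square root of 637 is 637^((1847+1)/4) = 637^462 mod 1847.
Repeated squaring: 637^2≡1276, 637^4≡969, 637^8≡685, 637^16≡87, 637^32≡181, 637^64≡1362, 637^128≡656, 637^256≡1832 (mod 1847).
637^462 = 637^(256+128+64+8+4+2) ≡ 151 (mod 1847).
Check: 151² = 22801 ≡ 637 (mod 1847). The two roots are 151 and 1696.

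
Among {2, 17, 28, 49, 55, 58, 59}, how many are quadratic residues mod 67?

4

(2/67) = -1 → non-residue.
(17/67) = +1 → QR.
(28/67) = -1 → non-residue.
(49/67) = +1 → QR.
(55/67) = +1 → QR.
(58/67) = -1 → non-residue.
(59/67) = +1 → QR.
Total quadratic residues among the 7: 4.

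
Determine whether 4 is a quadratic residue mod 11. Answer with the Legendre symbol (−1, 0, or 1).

Pull out 2^2: since 11 ≡ 3 (mod 8), (2/11) = -1, so (2/11)^2 = +1.
Reached (1/11) = 1. Collecting the sign flips along the way, the symbol is +1.

1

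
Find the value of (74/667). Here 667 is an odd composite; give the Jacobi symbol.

-1

Pull out 2: since 667 ≡ 3 (mod 8), (2/667) = -1.
Reciprocity: 37 ≡ 1 and 667 ≡ 3 (mod 4), so (37/667) = +(667/37).
Reduce top mod 37: now compute (1/37).
Reached (1/37) = 1. Collecting the sign flips along the way, the symbol is -1.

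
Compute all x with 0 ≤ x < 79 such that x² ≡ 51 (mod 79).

29, 50

Since 79 ≡ 3 (mod 4), a square root of 51 is 51^((79+1)/4) = 51^20 mod 79.
Repeated squaring: 51^2≡73, 51^4≡36, 51^8≡32, 51^16≡76 (mod 79).
51^20 = 51^(16+4) ≡ 50 (mod 79).
Check: 50² = 2500 ≡ 51 (mod 79). The two roots are 29 and 50.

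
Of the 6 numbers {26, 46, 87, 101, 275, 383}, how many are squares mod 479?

2

(26/479) = -1 → non-residue.
(46/479) = +1 → QR.
(87/479) = -1 → non-residue.
(101/479) = -1 → non-residue.
(275/479) = +1 → QR.
(383/479) = -1 → non-residue.
Total quadratic residues among the 6: 2.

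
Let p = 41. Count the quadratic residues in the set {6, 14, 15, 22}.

(6/41) = -1 → non-residue.
(14/41) = -1 → non-residue.
(15/41) = -1 → non-residue.
(22/41) = -1 → non-residue.
Total quadratic residues among the 4: 0.

0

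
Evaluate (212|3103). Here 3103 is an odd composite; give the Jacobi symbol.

1

Pull out 2^2: since 3103 ≡ 7 (mod 8), (2/3103) = +1, so (2/3103)^2 = +1.
Reciprocity: 53 ≡ 1 and 3103 ≡ 3 (mod 4), so (53/3103) = +(3103/53).
Reduce top mod 53: now compute (29/53).
Reciprocity: 29 ≡ 1 and 53 ≡ 1 (mod 4), so (29/53) = +(53/29).
Reduce top mod 29: now compute (24/29).
Pull out 2^3: since 29 ≡ 5 (mod 8), (2/29) = -1, so (2/29)^3 = -1.
Reciprocity: 3 ≡ 3 and 29 ≡ 1 (mod 4), so (3/29) = +(29/3).
Reduce top mod 3: now compute (2/3).
Pull out 2: since 3 ≡ 3 (mod 8), (2/3) = -1.
Reached (1/3) = 1. Collecting the sign flips along the way, the symbol is +1.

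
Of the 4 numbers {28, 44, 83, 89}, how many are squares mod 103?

2

(28/103) = +1 → QR.
(44/103) = -1 → non-residue.
(83/103) = +1 → QR.
(89/103) = -1 → non-residue.
Total quadratic residues among the 4: 2.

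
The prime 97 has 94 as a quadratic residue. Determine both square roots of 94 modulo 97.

97 ≡ 1 (mod 4), so we find a root by search.
Trying successive values, 26² = 676 ≡ 94 (mod 97). The other root is 97 − 26 = 71.

26, 71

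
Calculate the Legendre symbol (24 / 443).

Pull out 2^3: since 443 ≡ 3 (mod 8), (2/443) = -1, so (2/443)^3 = -1.
Reciprocity: 3 ≡ 3 and 443 ≡ 3 (mod 4), so (3/443) = −(443/3).
Reduce top mod 3: now compute (2/3).
Pull out 2: since 3 ≡ 3 (mod 8), (2/3) = -1.
Reached (1/3) = 1. Collecting the sign flips along the way, the symbol is -1.

-1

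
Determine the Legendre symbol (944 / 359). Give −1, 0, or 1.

-1

First reduce: 944 ≡ 226 (mod 359).
Pull out 2: since 359 ≡ 7 (mod 8), (2/359) = +1.
Reciprocity: 113 ≡ 1 and 359 ≡ 3 (mod 4), so (113/359) = +(359/113).
Reduce top mod 113: now compute (20/113).
Pull out 2^2: since 113 ≡ 1 (mod 8), (2/113) = +1, so (2/113)^2 = +1.
Reciprocity: 5 ≡ 1 and 113 ≡ 1 (mod 4), so (5/113) = +(113/5).
Reduce top mod 5: now compute (3/5).
Reciprocity: 3 ≡ 3 and 5 ≡ 1 (mod 4), so (3/5) = +(5/3).
Reduce top mod 3: now compute (2/3).
Pull out 2: since 3 ≡ 3 (mod 8), (2/3) = -1.
Reached (1/3) = 1. Collecting the sign flips along the way, the symbol is -1.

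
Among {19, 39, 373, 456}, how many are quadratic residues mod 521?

2

(19/521) = -1 → non-residue.
(39/521) = -1 → non-residue.
(373/521) = +1 → QR.
(456/521) = +1 → QR.
Total quadratic residues among the 4: 2.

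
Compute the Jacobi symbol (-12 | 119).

First reduce: -12 ≡ 107 (mod 119).
Reciprocity: 107 ≡ 3 and 119 ≡ 3 (mod 4), so (107/119) = −(119/107).
Reduce top mod 107: now compute (12/107).
Pull out 2^2: since 107 ≡ 3 (mod 8), (2/107) = -1, so (2/107)^2 = +1.
Reciprocity: 3 ≡ 3 and 107 ≡ 3 (mod 4), so (3/107) = −(107/3).
Reduce top mod 3: now compute (2/3).
Pull out 2: since 3 ≡ 3 (mod 8), (2/3) = -1.
Reached (1/3) = 1. Collecting the sign flips along the way, the symbol is -1.

-1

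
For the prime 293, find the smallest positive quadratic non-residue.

(2/293) = −1, so 2 is the smallest positive non-residue mod 293.

2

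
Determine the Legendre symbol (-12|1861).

First reduce: -12 ≡ 1849 (mod 1861).
Reciprocity: 1849 ≡ 1 and 1861 ≡ 1 (mod 4), so (1849/1861) = +(1861/1849).
Reduce top mod 1849: now compute (12/1849).
Pull out 2^2: since 1849 ≡ 1 (mod 8), (2/1849) = +1, so (2/1849)^2 = +1.
Reciprocity: 3 ≡ 3 and 1849 ≡ 1 (mod 4), so (3/1849) = +(1849/3).
Reduce top mod 3: now compute (1/3).
Reached (1/3) = 1. Collecting the sign flips along the way, the symbol is +1.

1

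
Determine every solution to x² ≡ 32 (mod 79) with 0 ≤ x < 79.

Since 79 ≡ 3 (mod 4), a square root of 32 is 32^((79+1)/4) = 32^20 mod 79.
Repeated squaring: 32^2≡76, 32^4≡9, 32^8≡2, 32^16≡4 (mod 79).
32^20 = 32^(16+4) ≡ 36 (mod 79).
Check: 36² = 1296 ≡ 32 (mod 79). The two roots are 36 and 43.

36, 43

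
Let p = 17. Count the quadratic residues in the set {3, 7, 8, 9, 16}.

3

(3/17) = -1 → non-residue.
(7/17) = -1 → non-residue.
(8/17) = +1 → QR.
(9/17) = +1 → QR.
(16/17) = +1 → QR.
Total quadratic residues among the 5: 3.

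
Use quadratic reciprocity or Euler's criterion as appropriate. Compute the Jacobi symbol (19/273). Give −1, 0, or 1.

1

Reciprocity: 19 ≡ 3 and 273 ≡ 1 (mod 4), so (19/273) = +(273/19).
Reduce top mod 19: now compute (7/19).
Reciprocity: 7 ≡ 3 and 19 ≡ 3 (mod 4), so (7/19) = −(19/7).
Reduce top mod 7: now compute (5/7).
Reciprocity: 5 ≡ 1 and 7 ≡ 3 (mod 4), so (5/7) = +(7/5).
Reduce top mod 5: now compute (2/5).
Pull out 2: since 5 ≡ 5 (mod 8), (2/5) = -1.
Reached (1/5) = 1. Collecting the sign flips along the way, the symbol is +1.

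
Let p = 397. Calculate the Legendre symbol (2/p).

-1

Pull out 2: since 397 ≡ 5 (mod 8), (2/397) = -1.
Reached (1/397) = 1. Collecting the sign flips along the way, the symbol is -1.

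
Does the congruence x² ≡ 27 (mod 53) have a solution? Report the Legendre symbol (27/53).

Euler's criterion: (27/53) ≡ 27^26 (mod 53).
27^2 ≡ 40 (mod 53)
27^4 ≡ 10 (mod 53)
27^8 ≡ 47 (mod 53)
27^16 ≡ 36 (mod 53)
27^26 = 27^(16+8+2) ≡ 52 (mod 53).
Result is 52 ≡ −1, so (27/53) = −1.

-1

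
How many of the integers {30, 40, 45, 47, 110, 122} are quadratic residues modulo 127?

(30/127) = +1 → QR.
(40/127) = -1 → non-residue.
(45/127) = -1 → non-residue.
(47/127) = +1 → QR.
(110/127) = -1 → non-residue.
(122/127) = +1 → QR.
Total quadratic residues among the 6: 3.

3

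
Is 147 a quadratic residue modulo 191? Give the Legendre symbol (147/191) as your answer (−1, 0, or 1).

1

Reciprocity: 147 ≡ 3 and 191 ≡ 3 (mod 4), so (147/191) = −(191/147).
Reduce top mod 147: now compute (44/147).
Pull out 2^2: since 147 ≡ 3 (mod 8), (2/147) = -1, so (2/147)^2 = +1.
Reciprocity: 11 ≡ 3 and 147 ≡ 3 (mod 4), so (11/147) = −(147/11).
Reduce top mod 11: now compute (4/11).
Pull out 2^2: since 11 ≡ 3 (mod 8), (2/11) = -1, so (2/11)^2 = +1.
Reached (1/11) = 1. Collecting the sign flips along the way, the symbol is +1.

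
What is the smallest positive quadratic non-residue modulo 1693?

2

(2/1693) = −1, so 2 is the smallest positive non-residue mod 1693.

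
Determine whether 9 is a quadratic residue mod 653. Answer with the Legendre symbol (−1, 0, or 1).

Reciprocity: 9 ≡ 1 and 653 ≡ 1 (mod 4), so (9/653) = +(653/9).
Reduce top mod 9: now compute (5/9).
Reciprocity: 5 ≡ 1 and 9 ≡ 1 (mod 4), so (5/9) = +(9/5).
Reduce top mod 5: now compute (4/5).
Pull out 2^2: since 5 ≡ 5 (mod 8), (2/5) = -1, so (2/5)^2 = +1.
Reached (1/5) = 1. Collecting the sign flips along the way, the symbol is +1.

1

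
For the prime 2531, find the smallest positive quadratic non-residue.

(2/2531) = −1, so 2 is the smallest positive non-residue mod 2531.

2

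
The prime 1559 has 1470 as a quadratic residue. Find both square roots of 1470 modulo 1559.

Since 1559 ≡ 3 (mod 4), a square root of 1470 is 1470^((1559+1)/4) = 1470^390 mod 1559.
Repeated squaring: 1470^2≡126, 1470^4≡286, 1470^8≡728, 1470^16≡1483, 1470^32≡1099, 1470^64≡1135, 1470^128≡491, 1470^256≡995 (mod 1559).
1470^390 = 1470^(256+128+4+2) ≡ 568 (mod 1559).
Check: 568² = 322624 ≡ 1470 (mod 1559). The two roots are 568 and 991.

568, 991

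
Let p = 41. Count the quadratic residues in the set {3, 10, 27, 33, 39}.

(3/41) = -1 → non-residue.
(10/41) = +1 → QR.
(27/41) = -1 → non-residue.
(33/41) = +1 → QR.
(39/41) = +1 → QR.
Total quadratic residues among the 5: 3.

3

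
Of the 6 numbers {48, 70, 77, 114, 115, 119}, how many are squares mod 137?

3

(48/137) = -1 → non-residue.
(70/137) = -1 → non-residue.
(77/137) = +1 → QR.
(114/137) = -1 → non-residue.
(115/137) = +1 → QR.
(119/137) = +1 → QR.
Total quadratic residues among the 6: 3.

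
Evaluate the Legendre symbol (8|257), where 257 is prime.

Euler's criterion: (8/257) ≡ 8^128 (mod 257).
8^2 ≡ 64 (mod 257)
8^4 ≡ 241 (mod 257)
8^8 ≡ 256 (mod 257)
8^16 ≡ 1 (mod 257)
8^32 ≡ 1 (mod 257)
8^64 ≡ 1 (mod 257)
8^128 ≡ 1 (mod 257)
8^128 = 8^(128) ≡ 1 (mod 257).
Result is 1, so (8/257) = 1.

1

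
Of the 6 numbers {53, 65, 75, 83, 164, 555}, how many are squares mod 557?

(53/557) = -1 → non-residue.
(65/557) = +1 → QR.
(75/557) = -1 → non-residue.
(83/557) = +1 → QR.
(164/557) = -1 → non-residue.
(555/557) = -1 → non-residue.
Total quadratic residues among the 6: 2.

2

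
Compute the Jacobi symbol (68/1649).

Pull out 2^2: since 1649 ≡ 1 (mod 8), (2/1649) = +1, so (2/1649)^2 = +1.
Reciprocity: 17 ≡ 1 and 1649 ≡ 1 (mod 4), so (17/1649) = +(1649/17).
Reduce top mod 17: now compute (0/17).
Top reduces to 0: gcd > 1, so the symbol is 0.

0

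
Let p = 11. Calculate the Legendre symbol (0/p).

Top reduces to 0: gcd > 1, so the symbol is 0.

0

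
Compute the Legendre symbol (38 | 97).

-1

Euler's criterion: (38/97) ≡ 38^48 (mod 97).
38^2 ≡ 86 (mod 97)
38^4 ≡ 24 (mod 97)
38^8 ≡ 91 (mod 97)
38^16 ≡ 36 (mod 97)
38^32 ≡ 35 (mod 97)
38^48 = 38^(32+16) ≡ 96 (mod 97).
Result is 96 ≡ −1, so (38/97) = −1.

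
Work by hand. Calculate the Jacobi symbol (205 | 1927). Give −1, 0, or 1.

0

Reciprocity: 205 ≡ 1 and 1927 ≡ 3 (mod 4), so (205/1927) = +(1927/205).
Reduce top mod 205: now compute (82/205).
Pull out 2: since 205 ≡ 5 (mod 8), (2/205) = -1.
Reciprocity: 41 ≡ 1 and 205 ≡ 1 (mod 4), so (41/205) = +(205/41).
Reduce top mod 41: now compute (0/41).
Top reduces to 0: gcd > 1, so the symbol is 0.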